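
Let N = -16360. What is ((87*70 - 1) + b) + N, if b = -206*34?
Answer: -17275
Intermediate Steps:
b = -7004
((87*70 - 1) + b) + N = ((87*70 - 1) - 7004) - 16360 = ((6090 - 1) - 7004) - 16360 = (6089 - 7004) - 16360 = -915 - 16360 = -17275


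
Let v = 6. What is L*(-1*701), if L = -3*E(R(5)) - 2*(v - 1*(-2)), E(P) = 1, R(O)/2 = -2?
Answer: 13319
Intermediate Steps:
R(O) = -4 (R(O) = 2*(-2) = -4)
L = -19 (L = -3*1 - 2*(6 - 1*(-2)) = -3 - 2*(6 + 2) = -3 - 2*8 = -3 - 16 = -19)
L*(-1*701) = -(-19)*701 = -19*(-701) = 13319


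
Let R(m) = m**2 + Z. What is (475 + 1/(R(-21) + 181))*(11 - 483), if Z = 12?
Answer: -71071636/317 ≈ -2.2420e+5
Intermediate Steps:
R(m) = 12 + m**2 (R(m) = m**2 + 12 = 12 + m**2)
(475 + 1/(R(-21) + 181))*(11 - 483) = (475 + 1/((12 + (-21)**2) + 181))*(11 - 483) = (475 + 1/((12 + 441) + 181))*(-472) = (475 + 1/(453 + 181))*(-472) = (475 + 1/634)*(-472) = (301151/634)*(-472) = -71071636/317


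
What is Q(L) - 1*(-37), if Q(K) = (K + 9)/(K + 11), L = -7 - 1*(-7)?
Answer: 416/11 ≈ 37.818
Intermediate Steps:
L = 0 (L = -7 + 7 = 0)
Q(K) = (9 + K)/(11 + K)
Q(L) - 1*(-37) = (9 + 0)/(11 + 0) - 1*(-37) = 9/11 + 37 = 416/11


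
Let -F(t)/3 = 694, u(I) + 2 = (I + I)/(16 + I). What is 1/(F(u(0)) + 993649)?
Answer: 1/991567 ≈ 1.0085e-6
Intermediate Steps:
u(I) = -2 + 2*I/(16 + I) (u(I) = -2 + (I + I)/(16 + I) = -2 + (2*I)/(16 + I) = -2 + 2*I/(16 + I))
F(t) = -2082 (F(t) = -3*694 = -2082)
1/(F(u(0)) + 993649) = 1/(-2082 + 993649) = 1/991567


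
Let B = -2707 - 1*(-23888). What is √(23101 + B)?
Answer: √44282 ≈ 210.43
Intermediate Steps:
B = 21181 (B = -2707 + 23888 = 21181)
√(23101 + B) = √(23101 + 21181) = √44282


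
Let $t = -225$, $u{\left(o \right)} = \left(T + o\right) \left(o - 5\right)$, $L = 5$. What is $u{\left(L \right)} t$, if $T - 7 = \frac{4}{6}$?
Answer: $0$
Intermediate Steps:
$T = \frac{23}{3}$ ($T = 7 + \frac{4}{6} = 7 + 4 \cdot \frac{1}{6} = 7 + \frac{2}{3} = \frac{23}{3} \approx 7.6667$)
$u{\left(o \right)} = \left(-5 + o\right) \left(\frac{23}{3} + o\right)$ ($u{\left(o \right)} = \left(\frac{23}{3} + o\right) \left(o - 5\right) = \left(\frac{23}{3} + o\right) \left(-5 + o\right) = \left(-5 + o\right) \left(\frac{23}{3} + o\right)$)
$u{\left(L \right)} t = \left(- \frac{115}{3} + 5^{2} + \frac{8}{3} \cdot 5\right) \left(-225\right) = \left(- \frac{115}{3} + 25 + \frac{40}{3}\right) \left(-225\right) = 0 \left(-225\right) = 0$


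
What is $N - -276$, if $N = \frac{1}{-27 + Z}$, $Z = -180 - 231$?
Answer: $\frac{120887}{438} \approx 276.0$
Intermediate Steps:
$Z = -411$
$N = - \frac{1}{438}$ ($N = \frac{1}{-27 - 411} = \frac{1}{-438} = - \frac{1}{438} \approx -0.0022831$)
$N - -276 = - \frac{1}{438} - -276 = - \frac{1}{438} + 276 = \frac{120887}{438}$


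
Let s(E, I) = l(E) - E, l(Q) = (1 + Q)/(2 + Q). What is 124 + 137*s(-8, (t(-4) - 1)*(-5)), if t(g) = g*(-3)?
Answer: 8279/6 ≈ 1379.8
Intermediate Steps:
t(g) = -3*g
l(Q) = (1 + Q)/(2 + Q)
s(E, I) = -E + (1 + E)/(2 + E) (s(E, I) = (1 + E)/(2 + E) - E = -E + (1 + E)/(2 + E))
124 + 137*s(-8, (t(-4) - 1)*(-5)) = 124 + 137*((1 - 1*(-8) - 1*(-8)**2)/(2 - 8)) = 124 + 137*((1 + 8 - 1*64)/(-6)) = 124 + 137*(-(1 + 8 - 64)/6) = 124 + 137*(-1/6*(-55)) = 124 + 137*(55/6) = 124 + 7535/6 = 8279/6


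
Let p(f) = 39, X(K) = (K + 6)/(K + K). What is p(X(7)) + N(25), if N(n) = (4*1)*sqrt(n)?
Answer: 59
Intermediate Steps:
N(n) = 4*sqrt(n)
X(K) = (6 + K)/(2*K) (X(K) = (6 + K)/((2*K)) = (6 + K)*(1/(2*K)) = (6 + K)/(2*K))
p(X(7)) + N(25) = 39 + 4*sqrt(25) = 39 + 4*5 = 39 + 20 = 59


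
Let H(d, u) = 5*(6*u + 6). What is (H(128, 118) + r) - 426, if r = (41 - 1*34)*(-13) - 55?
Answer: 2998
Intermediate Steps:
r = -146 (r = (41 - 34)*(-13) - 55 = 7*(-13) - 55 = -91 - 55 = -146)
H(d, u) = 30 + 30*u (H(d, u) = 5*(6 + 6*u) = 30 + 30*u)
(H(128, 118) + r) - 426 = ((30 + 30*118) - 146) - 426 = ((30 + 3540) - 146) - 426 = (3570 - 146) - 426 = 3424 - 426 = 2998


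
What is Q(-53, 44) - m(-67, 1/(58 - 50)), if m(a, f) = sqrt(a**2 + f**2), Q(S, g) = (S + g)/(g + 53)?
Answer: -9/97 - sqrt(287297)/8 ≈ -67.093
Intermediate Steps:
Q(S, g) = (S + g)/(53 + g)
Q(-53, 44) - m(-67, 1/(58 - 50)) = (-53 + 44)/(53 + 44) - sqrt((-67)**2 + (1/(58 - 50))**2) = -9/97 - sqrt(4489 + (1/8)**2) = (1/97)*(-9) - sqrt(4489 + (1/8)**2) = -9/97 - sqrt(4489 + 1/64) = -9/97 - sqrt(287297/64) = -9/97 - sqrt(287297)/8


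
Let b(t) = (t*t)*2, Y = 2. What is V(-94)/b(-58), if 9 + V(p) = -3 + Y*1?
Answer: -5/3364 ≈ -0.0014863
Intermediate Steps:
V(p) = -10 (V(p) = -9 + (-3 + 2*1) = -9 + (-3 + 2) = -9 - 1 = -10)
b(t) = 2*t**2 (b(t) = t**2*2 = 2*t**2)
V(-94)/b(-58) = -10/(2*(-58)**2) = -10/(2*3364) = -10/6728 = -10*1/6728 = -5/3364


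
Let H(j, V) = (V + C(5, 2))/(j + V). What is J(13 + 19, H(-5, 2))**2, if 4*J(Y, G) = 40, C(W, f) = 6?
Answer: 100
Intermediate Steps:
H(j, V) = (6 + V)/(V + j) (H(j, V) = (V + 6)/(j + V) = (6 + V)/(V + j))
J(Y, G) = 10 (J(Y, G) = (1/4)*40 = 10)
J(13 + 19, H(-5, 2))**2 = 10**2 = 100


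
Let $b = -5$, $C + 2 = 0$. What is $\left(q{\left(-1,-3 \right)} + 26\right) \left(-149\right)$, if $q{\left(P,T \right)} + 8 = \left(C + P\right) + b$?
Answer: $-1490$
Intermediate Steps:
$C = -2$ ($C = -2 + 0 = -2$)
$q{\left(P,T \right)} = -15 + P$ ($q{\left(P,T \right)} = -8 + \left(\left(-2 + P\right) - 5\right) = -8 + \left(-7 + P\right) = -15 + P$)
$\left(q{\left(-1,-3 \right)} + 26\right) \left(-149\right) = \left(\left(-15 - 1\right) + 26\right) \left(-149\right) = \left(-16 + 26\right) \left(-149\right) = 10 \left(-149\right) = -1490$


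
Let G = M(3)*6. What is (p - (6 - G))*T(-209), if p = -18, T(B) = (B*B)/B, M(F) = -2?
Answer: 7524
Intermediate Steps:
T(B) = B (T(B) = B²/B = B)
G = -12 (G = -2*6 = -12)
(p - (6 - G))*T(-209) = (-18 - (6 - 1*(-12)))*(-209) = (-18 - (6 + 12))*(-209) = (-18 - 1*18)*(-209) = (-18 - 18)*(-209) = -36*(-209) = 7524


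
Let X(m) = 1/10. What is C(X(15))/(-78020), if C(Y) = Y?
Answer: -1/780200 ≈ -1.2817e-6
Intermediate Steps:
X(m) = 1/10
C(X(15))/(-78020) = (1/10)/(-78020) = (1/10)*(-1/78020) = -1/780200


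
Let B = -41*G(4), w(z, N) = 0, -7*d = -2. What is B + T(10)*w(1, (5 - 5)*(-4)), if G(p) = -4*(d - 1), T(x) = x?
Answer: -820/7 ≈ -117.14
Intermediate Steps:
d = 2/7 (d = -⅐*(-2) = 2/7 ≈ 0.28571)
G(p) = 20/7 (G(p) = -4*(2/7 - 1) = -4*(-5/7) = 20/7)
B = -820/7 (B = -41*20/7 = -820/7 ≈ -117.14)
B + T(10)*w(1, (5 - 5)*(-4)) = -820/7 + 10*0 = -820/7 + 0 = -820/7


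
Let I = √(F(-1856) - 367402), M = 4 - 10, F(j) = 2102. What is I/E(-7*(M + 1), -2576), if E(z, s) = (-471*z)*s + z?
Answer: 2*I*√3653/8493079 ≈ 1.4233e-5*I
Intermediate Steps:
M = -6
E(z, s) = z - 471*s*z (E(z, s) = -471*s*z + z = z - 471*s*z)
I = 10*I*√3653 (I = √(2102 - 367402) = √(-365300) = 10*I*√3653 ≈ 604.4*I)
I/E(-7*(M + 1), -2576) = (10*I*√3653)/(((-7*(-6 + 1))*(1 - 471*(-2576)))) = (10*I*√3653)/(((-7*(-5))*(1 + 1213296))) = (10*I*√3653)/((35*1213297)) = (10*I*√3653)/42465395 = (10*I*√3653)*(1/42465395) = 2*I*√3653/8493079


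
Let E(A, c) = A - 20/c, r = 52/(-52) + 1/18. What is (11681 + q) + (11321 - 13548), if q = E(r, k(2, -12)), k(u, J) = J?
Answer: 170185/18 ≈ 9454.7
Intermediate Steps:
r = -17/18 (r = 52*(-1/52) + 1*(1/18) = -1 + 1/18 = -17/18 ≈ -0.94444)
q = 13/18 (q = -17/18 - 20/(-12) = -17/18 - 20*(-1/12) = -17/18 + 5/3 = 13/18 ≈ 0.72222)
(11681 + q) + (11321 - 13548) = (11681 + 13/18) + (11321 - 13548) = 210271/18 - 2227 = 170185/18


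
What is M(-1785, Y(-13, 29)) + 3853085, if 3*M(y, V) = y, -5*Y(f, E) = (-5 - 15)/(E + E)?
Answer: 3852490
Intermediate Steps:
Y(f, E) = 2/E (Y(f, E) = -(-5 - 15)/(5*(E + E)) = -(-4)/(2*E) = -(-4)*1/(2*E) = -(-2)/E = 2/E)
M(y, V) = y/3
M(-1785, Y(-13, 29)) + 3853085 = (1/3)*(-1785) + 3853085 = -595 + 3853085 = 3852490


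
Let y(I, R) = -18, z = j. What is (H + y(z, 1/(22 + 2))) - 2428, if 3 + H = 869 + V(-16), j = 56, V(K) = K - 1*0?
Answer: -1596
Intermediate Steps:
V(K) = K (V(K) = K + 0 = K)
z = 56
H = 850 (H = -3 + (869 - 16) = -3 + 853 = 850)
(H + y(z, 1/(22 + 2))) - 2428 = (850 - 18) - 2428 = 832 - 2428 = -1596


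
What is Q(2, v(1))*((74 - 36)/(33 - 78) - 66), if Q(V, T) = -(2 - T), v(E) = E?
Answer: 3008/45 ≈ 66.844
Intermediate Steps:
Q(V, T) = -2 + T
Q(2, v(1))*((74 - 36)/(33 - 78) - 66) = (-2 + 1)*((74 - 36)/(33 - 78) - 66) = -(38/(-45) - 66) = -(38*(-1/45) - 66) = -(-38/45 - 66) = -1*(-3008/45) = 3008/45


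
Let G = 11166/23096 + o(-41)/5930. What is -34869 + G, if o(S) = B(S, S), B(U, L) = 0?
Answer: -402661629/11548 ≈ -34869.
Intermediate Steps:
o(S) = 0
G = 5583/11548 (G = 11166/23096 + 0/5930 = 11166*(1/23096) + 0*(1/5930) = 5583/11548 + 0 = 5583/11548 ≈ 0.48346)
-34869 + G = -34869 + 5583/11548 = -402661629/11548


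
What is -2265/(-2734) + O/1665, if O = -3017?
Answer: -4477253/4552110 ≈ -0.98356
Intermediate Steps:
-2265/(-2734) + O/1665 = -2265/(-2734) - 3017/1665 = -2265*(-1/2734) - 3017*1/1665 = 2265/2734 - 3017/1665 = -4477253/4552110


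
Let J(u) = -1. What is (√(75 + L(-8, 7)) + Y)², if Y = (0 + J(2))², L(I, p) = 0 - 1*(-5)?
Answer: 81 + 8*√5 ≈ 98.889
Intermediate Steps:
L(I, p) = 5 (L(I, p) = 0 + 5 = 5)
Y = 1 (Y = (0 - 1)² = (-1)² = 1)
(√(75 + L(-8, 7)) + Y)² = (√(75 + 5) + 1)² = (√80 + 1)² = (4*√5 + 1)² = (1 + 4*√5)²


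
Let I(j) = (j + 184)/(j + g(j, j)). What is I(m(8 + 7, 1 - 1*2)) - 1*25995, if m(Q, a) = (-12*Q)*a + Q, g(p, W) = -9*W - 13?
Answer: -40890514/1573 ≈ -25995.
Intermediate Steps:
g(p, W) = -13 - 9*W
m(Q, a) = Q - 12*Q*a (m(Q, a) = -12*Q*a + Q = Q - 12*Q*a)
I(j) = (184 + j)/(-13 - 8*j) (I(j) = (j + 184)/(j + (-13 - 9*j)) = (184 + j)/(-13 - 8*j))
I(m(8 + 7, 1 - 1*2)) - 1*25995 = (-184 - (8 + 7)*(1 - 12*(1 - 1*2)))/(13 + 8*((8 + 7)*(1 - 12*(1 - 1*2)))) - 1*25995 = (-184 - 15*(1 - 12*(1 - 2)))/(13 + 8*(15*(1 - 12*(1 - 2)))) - 25995 = (-184 - 15*(1 - 12*(-1)))/(13 + 8*(15*(1 - 12*(-1)))) - 25995 = (-184 - 15*(1 + 12))/(13 + 8*(15*(1 + 12))) - 25995 = (-184 - 15*13)/(13 + 8*(15*13)) - 25995 = (-184 - 1*195)/(13 + 8*195) - 25995 = (-184 - 195)/(13 + 1560) - 25995 = -379/1573 - 25995 = -40890514/1573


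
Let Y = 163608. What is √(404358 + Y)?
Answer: √567966 ≈ 753.63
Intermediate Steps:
√(404358 + Y) = √(404358 + 163608) = √567966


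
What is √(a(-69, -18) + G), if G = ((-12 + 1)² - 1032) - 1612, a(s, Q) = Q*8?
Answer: I*√2667 ≈ 51.643*I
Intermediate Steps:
a(s, Q) = 8*Q
G = -2523 (G = ((-11)² - 1032) - 1612 = (121 - 1032) - 1612 = -911 - 1612 = -2523)
√(a(-69, -18) + G) = √(8*(-18) - 2523) = √(-144 - 2523) = √(-2667) = I*√2667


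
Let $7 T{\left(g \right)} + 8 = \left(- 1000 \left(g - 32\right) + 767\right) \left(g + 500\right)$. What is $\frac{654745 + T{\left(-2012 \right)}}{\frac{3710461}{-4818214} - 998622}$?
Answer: $\frac{14874330106908358}{33681047480983} \approx 441.62$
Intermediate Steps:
$T{\left(g \right)} = - \frac{8}{7} + \frac{\left(500 + g\right) \left(32767 - 1000 g\right)}{7}$ ($T{\left(g \right)} = - \frac{8}{7} + \frac{\left(- 1000 \left(g - 32\right) + 767\right) \left(g + 500\right)}{7} = - \frac{8}{7} + \frac{\left(- 1000 \left(-32 + g\right) + 767\right) \left(500 + g\right)}{7} = - \frac{8}{7} + \frac{\left(\left(32000 - 1000 g\right) + 767\right) \left(500 + g\right)}{7} = - \frac{8}{7} + \frac{\left(32767 - 1000 g\right) \left(500 + g\right)}{7} = - \frac{8}{7} + \frac{\left(500 + g\right) \left(32767 - 1000 g\right)}{7}$)
$\frac{654745 + T{\left(-2012 \right)}}{\frac{3710461}{-4818214} - 998622} = \frac{654745 - \left(- \frac{956456288}{7} + \frac{4048144000}{7}\right)}{\frac{3710461}{-4818214} - 998622} = \frac{654745 + \left(\frac{16383492}{7} + \frac{940072796}{7} - \frac{4048144000}{7}\right)}{3710461 \left(- \frac{1}{4818214}\right) - 998622} = \frac{654745 + \left(\frac{16383492}{7} + \frac{940072796}{7} - \frac{4048144000}{7}\right)}{- \frac{3710461}{4818214} - 998622} = \frac{654745 - \frac{3091687712}{7}}{- \frac{4811578211569}{4818214}} = \left(- \frac{3087104497}{7}\right) \left(- \frac{4818214}{4811578211569}\right) = \frac{14874330106908358}{33681047480983}$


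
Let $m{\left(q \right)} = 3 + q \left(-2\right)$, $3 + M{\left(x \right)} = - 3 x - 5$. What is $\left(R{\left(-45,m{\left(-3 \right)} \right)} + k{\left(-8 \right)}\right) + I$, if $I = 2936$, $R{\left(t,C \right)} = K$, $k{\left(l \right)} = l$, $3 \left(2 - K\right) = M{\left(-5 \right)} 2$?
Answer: $\frac{8776}{3} \approx 2925.3$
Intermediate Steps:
$M{\left(x \right)} = -8 - 3 x$ ($M{\left(x \right)} = -3 - \left(5 + 3 x\right) = -8 - 3 x$)
$m{\left(q \right)} = 3 - 2 q$
$K = - \frac{8}{3}$ ($K = 2 - \frac{\left(-8 - -15\right) 2}{3} = 2 - \frac{\left(-8 + 15\right) 2}{3} = 2 - \frac{7 \cdot 2}{3} = 2 - \frac{14}{3} = - \frac{8}{3} \approx -2.6667$)
$R{\left(t,C \right)} = - \frac{8}{3}$
$\left(R{\left(-45,m{\left(-3 \right)} \right)} + k{\left(-8 \right)}\right) + I = \left(- \frac{8}{3} - 8\right) + 2936 = - \frac{32}{3} + 2936 = \frac{8776}{3}$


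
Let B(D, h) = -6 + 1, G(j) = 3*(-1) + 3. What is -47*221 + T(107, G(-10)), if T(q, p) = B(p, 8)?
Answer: -10392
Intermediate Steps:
G(j) = 0 (G(j) = -3 + 3 = 0)
B(D, h) = -5
T(q, p) = -5
-47*221 + T(107, G(-10)) = -47*221 - 5 = -10387 - 5 = -10392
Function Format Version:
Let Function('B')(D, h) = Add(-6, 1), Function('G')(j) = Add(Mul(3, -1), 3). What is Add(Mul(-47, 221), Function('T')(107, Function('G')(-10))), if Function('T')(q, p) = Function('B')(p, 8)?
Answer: -10392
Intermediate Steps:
Function('G')(j) = 0 (Function('G')(j) = Add(-3, 3) = 0)
Function('B')(D, h) = -5
Function('T')(q, p) = -5
Add(Mul(-47, 221), Function('T')(107, Function('G')(-10))) = Add(Mul(-47, 221), -5) = Add(-10387, -5) = -10392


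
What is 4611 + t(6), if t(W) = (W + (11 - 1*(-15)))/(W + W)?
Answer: 13841/3 ≈ 4613.7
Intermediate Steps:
t(W) = (26 + W)/(2*W) (t(W) = (W + (11 + 15))/((2*W)) = (W + 26)*(1/(2*W)) = (26 + W)*(1/(2*W)) = (26 + W)/(2*W))
4611 + t(6) = 4611 + (½)*(26 + 6)/6 = 4611 + (½)*(⅙)*32 = 4611 + 8/3 = 13841/3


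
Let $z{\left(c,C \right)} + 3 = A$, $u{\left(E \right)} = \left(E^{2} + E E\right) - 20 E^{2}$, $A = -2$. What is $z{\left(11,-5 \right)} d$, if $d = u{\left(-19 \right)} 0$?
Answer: $0$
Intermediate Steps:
$u{\left(E \right)} = - 18 E^{2}$ ($u{\left(E \right)} = \left(E^{2} + E^{2}\right) - 20 E^{2} = 2 E^{2} - 20 E^{2} = - 18 E^{2}$)
$z{\left(c,C \right)} = -5$ ($z{\left(c,C \right)} = -3 - 2 = -5$)
$d = 0$ ($d = - 18 \left(-19\right)^{2} \cdot 0 = \left(-18\right) 361 \cdot 0 = \left(-6498\right) 0 = 0$)
$z{\left(11,-5 \right)} d = \left(-5\right) 0 = 0$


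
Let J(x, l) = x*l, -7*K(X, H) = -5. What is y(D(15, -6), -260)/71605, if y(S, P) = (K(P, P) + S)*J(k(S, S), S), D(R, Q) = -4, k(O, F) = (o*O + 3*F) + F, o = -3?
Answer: -368/501235 ≈ -0.00073419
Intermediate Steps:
k(O, F) = -3*O + 4*F (k(O, F) = (-3*O + 3*F) + F = -3*O + 4*F)
K(X, H) = 5/7 (K(X, H) = -⅐*(-5) = 5/7)
J(x, l) = l*x
y(S, P) = S²*(5/7 + S) (y(S, P) = (5/7 + S)*(S*(-3*S + 4*S)) = (5/7 + S)*(S*S) = (5/7 + S)*S² = S²*(5/7 + S))
y(D(15, -6), -260)/71605 = ((-4)²*(5/7 - 4))/71605 = (16*(-23/7))*(1/71605) = -368/7*1/71605 = -368/501235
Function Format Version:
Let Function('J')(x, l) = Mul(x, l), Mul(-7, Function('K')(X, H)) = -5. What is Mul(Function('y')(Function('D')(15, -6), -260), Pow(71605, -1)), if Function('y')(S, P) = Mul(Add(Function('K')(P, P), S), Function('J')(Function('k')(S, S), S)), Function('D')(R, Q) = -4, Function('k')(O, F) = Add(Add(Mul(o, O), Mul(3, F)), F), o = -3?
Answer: Rational(-368, 501235) ≈ -0.00073419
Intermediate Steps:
Function('k')(O, F) = Add(Mul(-3, O), Mul(4, F)) (Function('k')(O, F) = Add(Add(Mul(-3, O), Mul(3, F)), F) = Add(Mul(-3, O), Mul(4, F)))
Function('K')(X, H) = Rational(5, 7) (Function('K')(X, H) = Mul(Rational(-1, 7), -5) = Rational(5, 7))
Function('J')(x, l) = Mul(l, x)
Function('y')(S, P) = Mul(Pow(S, 2), Add(Rational(5, 7), S)) (Function('y')(S, P) = Mul(Add(Rational(5, 7), S), Mul(S, Add(Mul(-3, S), Mul(4, S)))) = Mul(Add(Rational(5, 7), S), Mul(S, S)) = Mul(Add(Rational(5, 7), S), Pow(S, 2)) = Mul(Pow(S, 2), Add(Rational(5, 7), S)))
Mul(Function('y')(Function('D')(15, -6), -260), Pow(71605, -1)) = Mul(Mul(Pow(-4, 2), Add(Rational(5, 7), -4)), Pow(71605, -1)) = Mul(Mul(16, Rational(-23, 7)), Rational(1, 71605)) = Mul(Rational(-368, 7), Rational(1, 71605)) = Rational(-368, 501235)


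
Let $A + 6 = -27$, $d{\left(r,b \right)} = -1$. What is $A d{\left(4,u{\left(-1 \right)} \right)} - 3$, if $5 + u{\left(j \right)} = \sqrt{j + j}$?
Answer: $30$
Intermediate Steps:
$u{\left(j \right)} = -5 + \sqrt{2} \sqrt{j}$ ($u{\left(j \right)} = -5 + \sqrt{j + j} = -5 + \sqrt{2 j} = -5 + \sqrt{2} \sqrt{j}$)
$A = -33$ ($A = -6 - 27 = -33$)
$A d{\left(4,u{\left(-1 \right)} \right)} - 3 = \left(-33\right) \left(-1\right) - 3 = 33 - 3 = 30$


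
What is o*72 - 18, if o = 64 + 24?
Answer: 6318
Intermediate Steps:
o = 88
o*72 - 18 = 88*72 - 18 = 6336 - 18 = 6318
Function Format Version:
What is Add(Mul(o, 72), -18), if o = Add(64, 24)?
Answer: 6318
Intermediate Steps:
o = 88
Add(Mul(o, 72), -18) = Add(Mul(88, 72), -18) = Add(6336, -18) = 6318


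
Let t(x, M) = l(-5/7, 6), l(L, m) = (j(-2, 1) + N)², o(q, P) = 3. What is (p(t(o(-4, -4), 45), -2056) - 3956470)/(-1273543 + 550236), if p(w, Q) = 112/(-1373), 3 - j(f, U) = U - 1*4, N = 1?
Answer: 5432233422/993100511 ≈ 5.4700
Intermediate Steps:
j(f, U) = 7 - U (j(f, U) = 3 - (U - 1*4) = 3 - (U - 4) = 3 - (-4 + U) = 3 + (4 - U) = 7 - U)
l(L, m) = 49 (l(L, m) = ((7 - 1*1) + 1)² = ((7 - 1) + 1)² = (6 + 1)² = 7² = 49)
t(x, M) = 49
p(w, Q) = -112/1373 (p(w, Q) = 112*(-1/1373) = -112/1373)
(p(t(o(-4, -4), 45), -2056) - 3956470)/(-1273543 + 550236) = (-112/1373 - 3956470)/(-1273543 + 550236) = -5432233422/1373/(-723307) = -5432233422/1373*(-1/723307) = 5432233422/993100511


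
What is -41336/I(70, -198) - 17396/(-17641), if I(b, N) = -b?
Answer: 365213048/617435 ≈ 591.50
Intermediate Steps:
-41336/I(70, -198) - 17396/(-17641) = -41336/((-1*70)) - 17396/(-17641) = -41336/(-70) - 17396*(-1/17641) = -41336*(-1/70) + 17396/17641 = 20668/35 + 17396/17641 = 365213048/617435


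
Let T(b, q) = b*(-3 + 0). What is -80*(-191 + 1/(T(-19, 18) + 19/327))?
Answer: 142534040/9329 ≈ 15279.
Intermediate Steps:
T(b, q) = -3*b (T(b, q) = b*(-3) = -3*b)
-80*(-191 + 1/(T(-19, 18) + 19/327)) = -80*(-191 + 1/(-3*(-19) + 19/327)) = -80*(-191 + 1/(57 + 19*(1/327))) = -80*(-191 + 1/(57 + 19/327)) = -80*(-191 + 1/(18658/327)) = -80*(-191 + 327/18658) = -80*(-3563351/18658) = 142534040/9329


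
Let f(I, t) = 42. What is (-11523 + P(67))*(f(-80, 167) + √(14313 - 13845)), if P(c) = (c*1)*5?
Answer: -469896 - 67128*√13 ≈ -7.1193e+5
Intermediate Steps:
P(c) = 5*c (P(c) = c*5 = 5*c)
(-11523 + P(67))*(f(-80, 167) + √(14313 - 13845)) = (-11523 + 5*67)*(42 + √(14313 - 13845)) = (-11523 + 335)*(42 + √468) = -11188*(42 + 6*√13) = -469896 - 67128*√13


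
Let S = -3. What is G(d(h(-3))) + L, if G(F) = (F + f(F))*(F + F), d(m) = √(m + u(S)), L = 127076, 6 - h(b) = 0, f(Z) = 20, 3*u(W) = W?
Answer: 127086 + 40*√5 ≈ 1.2718e+5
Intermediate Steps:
u(W) = W/3
h(b) = 6 (h(b) = 6 - 1*0 = 6 + 0 = 6)
d(m) = √(-1 + m) (d(m) = √(m + (⅓)*(-3)) = √(m - 1) = √(-1 + m))
G(F) = 2*F*(20 + F) (G(F) = (F + 20)*(F + F) = (20 + F)*(2*F) = 2*F*(20 + F))
G(d(h(-3))) + L = 2*√(-1 + 6)*(20 + √(-1 + 6)) + 127076 = 2*√5*(20 + √5) + 127076 = 127076 + 2*√5*(20 + √5)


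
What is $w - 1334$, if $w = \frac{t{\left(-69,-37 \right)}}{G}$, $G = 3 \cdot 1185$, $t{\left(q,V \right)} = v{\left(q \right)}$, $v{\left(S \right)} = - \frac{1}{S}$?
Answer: $- \frac{327223529}{245295} \approx -1334.0$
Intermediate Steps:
$t{\left(q,V \right)} = - \frac{1}{q}$
$G = 3555$
$w = \frac{1}{245295}$ ($w = \frac{\left(-1\right) \frac{1}{-69}}{3555} = \left(-1\right) \left(- \frac{1}{69}\right) \frac{1}{3555} = \frac{1}{69} \cdot \frac{1}{3555} = \frac{1}{245295} \approx 4.0767 \cdot 10^{-6}$)
$w - 1334 = \frac{1}{245295} - 1334 = - \frac{327223529}{245295}$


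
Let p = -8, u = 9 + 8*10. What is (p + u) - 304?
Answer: -223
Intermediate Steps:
u = 89 (u = 9 + 80 = 89)
(p + u) - 304 = (-8 + 89) - 304 = 81 - 304 = -223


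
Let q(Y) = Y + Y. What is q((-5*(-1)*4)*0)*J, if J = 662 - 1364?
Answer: 0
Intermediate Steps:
q(Y) = 2*Y
J = -702
q((-5*(-1)*4)*0)*J = (2*((-5*(-1)*4)*0))*(-702) = (2*((5*4)*0))*(-702) = (2*(20*0))*(-702) = (2*0)*(-702) = 0*(-702) = 0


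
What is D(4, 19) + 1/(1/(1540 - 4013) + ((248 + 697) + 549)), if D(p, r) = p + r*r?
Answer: 1348553738/3694661 ≈ 365.00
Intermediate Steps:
D(p, r) = p + r²
D(4, 19) + 1/(1/(1540 - 4013) + ((248 + 697) + 549)) = (4 + 19²) + 1/(1/(1540 - 4013) + ((248 + 697) + 549)) = (4 + 361) + 1/(1/(-2473) + (945 + 549)) = 365 + 1/(-1/2473 + 1494) = 365 + 1/(3694661/2473) = 365 + 2473/3694661 = 1348553738/3694661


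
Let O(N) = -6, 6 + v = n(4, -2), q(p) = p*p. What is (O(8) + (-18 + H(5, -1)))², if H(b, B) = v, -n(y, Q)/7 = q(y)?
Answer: 20164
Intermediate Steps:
q(p) = p²
n(y, Q) = -7*y²
v = -118 (v = -6 - 7*4² = -6 - 7*16 = -6 - 112 = -118)
H(b, B) = -118
(O(8) + (-18 + H(5, -1)))² = (-6 + (-18 - 118))² = (-6 - 136)² = (-142)² = 20164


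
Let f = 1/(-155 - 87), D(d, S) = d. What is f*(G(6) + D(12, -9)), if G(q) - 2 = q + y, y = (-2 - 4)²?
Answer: -28/121 ≈ -0.23141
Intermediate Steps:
y = 36 (y = (-6)² = 36)
G(q) = 38 + q (G(q) = 2 + (q + 36) = 2 + (36 + q) = 38 + q)
f = -1/242 (f = 1/(-242) = -1/242 ≈ -0.0041322)
f*(G(6) + D(12, -9)) = -((38 + 6) + 12)/242 = -(44 + 12)/242 = -1/242*56 = -28/121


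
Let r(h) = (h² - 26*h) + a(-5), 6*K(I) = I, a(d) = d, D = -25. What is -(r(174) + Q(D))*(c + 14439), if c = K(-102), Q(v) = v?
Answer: -370962684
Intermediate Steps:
K(I) = I/6
r(h) = -5 + h² - 26*h (r(h) = (h² - 26*h) - 5 = -5 + h² - 26*h)
c = -17 (c = (⅙)*(-102) = -17)
-(r(174) + Q(D))*(c + 14439) = -((-5 + 174² - 26*174) - 25)*(-17 + 14439) = -((-5 + 30276 - 4524) - 25)*14422 = -(25747 - 25)*14422 = -25722*14422 = -1*370962684 = -370962684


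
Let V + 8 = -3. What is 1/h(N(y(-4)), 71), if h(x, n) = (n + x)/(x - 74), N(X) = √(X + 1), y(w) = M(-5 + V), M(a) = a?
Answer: -5239/5056 + 145*I*√15/5056 ≈ -1.0362 + 0.11107*I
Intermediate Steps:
V = -11 (V = -8 - 3 = -11)
y(w) = -16 (y(w) = -5 - 11 = -16)
N(X) = √(1 + X)
h(x, n) = (n + x)/(-74 + x)
1/h(N(y(-4)), 71) = 1/((71 + √(1 - 16))/(-74 + √(1 - 16))) = 1/((71 + √(-15))/(-74 + √(-15))) = 1/((71 + I*√15)/(-74 + I*√15)) = (-74 + I*√15)/(71 + I*√15)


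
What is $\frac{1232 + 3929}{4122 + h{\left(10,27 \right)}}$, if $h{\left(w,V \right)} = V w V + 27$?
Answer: $\frac{5161}{11439} \approx 0.45118$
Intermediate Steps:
$h{\left(w,V \right)} = 27 + w V^{2}$ ($h{\left(w,V \right)} = w V^{2} + 27 = 27 + w V^{2}$)
$\frac{1232 + 3929}{4122 + h{\left(10,27 \right)}} = \frac{1232 + 3929}{4122 + \left(27 + 10 \cdot 27^{2}\right)} = \frac{5161}{4122 + \left(27 + 10 \cdot 729\right)} = \frac{5161}{4122 + \left(27 + 7290\right)} = \frac{5161}{4122 + 7317} = \frac{5161}{11439}$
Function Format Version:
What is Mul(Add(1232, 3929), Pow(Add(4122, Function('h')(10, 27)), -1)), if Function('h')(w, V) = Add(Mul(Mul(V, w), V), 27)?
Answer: Rational(5161, 11439) ≈ 0.45118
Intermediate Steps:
Function('h')(w, V) = Add(27, Mul(w, Pow(V, 2))) (Function('h')(w, V) = Add(Mul(w, Pow(V, 2)), 27) = Add(27, Mul(w, Pow(V, 2))))
Mul(Add(1232, 3929), Pow(Add(4122, Function('h')(10, 27)), -1)) = Mul(Add(1232, 3929), Pow(Add(4122, Add(27, Mul(10, Pow(27, 2)))), -1)) = Mul(5161, Pow(Add(4122, Add(27, Mul(10, 729))), -1)) = Mul(5161, Pow(Add(4122, Add(27, 7290)), -1)) = Mul(5161, Pow(Add(4122, 7317), -1)) = Mul(5161, Pow(11439, -1)) = Mul(5161, Rational(1, 11439)) = Rational(5161, 11439)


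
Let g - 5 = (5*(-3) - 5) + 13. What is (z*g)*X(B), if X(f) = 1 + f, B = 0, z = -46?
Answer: 92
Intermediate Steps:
g = -2 (g = 5 + ((5*(-3) - 5) + 13) = 5 + ((-15 - 5) + 13) = 5 + (-20 + 13) = 5 - 7 = -2)
(z*g)*X(B) = (-46*(-2))*(1 + 0) = 92*1 = 92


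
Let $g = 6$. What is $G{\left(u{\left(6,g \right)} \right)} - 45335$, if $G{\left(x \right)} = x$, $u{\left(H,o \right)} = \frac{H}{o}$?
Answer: $-45334$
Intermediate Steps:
$G{\left(u{\left(6,g \right)} \right)} - 45335 = \frac{6}{6} - 45335 = 6 \cdot \frac{1}{6} - 45335 = 1 - 45335 = -45334$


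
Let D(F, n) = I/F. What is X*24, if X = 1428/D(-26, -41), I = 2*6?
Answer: -74256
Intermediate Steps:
I = 12
D(F, n) = 12/F
X = -3094 (X = 1428/((12/(-26))) = 1428/((12*(-1/26))) = 1428/(-6/13) = 1428*(-13/6) = -3094)
X*24 = -3094*24 = -74256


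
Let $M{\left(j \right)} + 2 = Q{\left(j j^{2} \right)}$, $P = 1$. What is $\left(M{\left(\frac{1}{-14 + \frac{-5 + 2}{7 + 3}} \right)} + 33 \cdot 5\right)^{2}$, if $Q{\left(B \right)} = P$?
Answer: $26896$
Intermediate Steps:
$Q{\left(B \right)} = 1$
$M{\left(j \right)} = -1$ ($M{\left(j \right)} = -2 + 1 = -1$)
$\left(M{\left(\frac{1}{-14 + \frac{-5 + 2}{7 + 3}} \right)} + 33 \cdot 5\right)^{2} = \left(-1 + 33 \cdot 5\right)^{2} = \left(-1 + 165\right)^{2} = 164^{2} = 26896$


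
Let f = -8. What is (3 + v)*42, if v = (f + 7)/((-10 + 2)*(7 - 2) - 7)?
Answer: 5964/47 ≈ 126.89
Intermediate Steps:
v = 1/47 (v = (-8 + 7)/((-10 + 2)*(7 - 2) - 7) = -1/(-8*5 - 7) = -1/(-40 - 7) = -1/(-47) = -1*(-1/47) = 1/47 ≈ 0.021277)
(3 + v)*42 = (3 + 1/47)*42 = (142/47)*42 = 5964/47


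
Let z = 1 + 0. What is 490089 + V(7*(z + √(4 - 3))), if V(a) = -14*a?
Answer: 489893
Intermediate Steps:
z = 1
490089 + V(7*(z + √(4 - 3))) = 490089 - 98*(1 + √(4 - 3)) = 490089 - 98*(1 + √1) = 490089 - 98*(1 + 1) = 490089 - 98*2 = 490089 - 14*14 = 490089 - 196 = 489893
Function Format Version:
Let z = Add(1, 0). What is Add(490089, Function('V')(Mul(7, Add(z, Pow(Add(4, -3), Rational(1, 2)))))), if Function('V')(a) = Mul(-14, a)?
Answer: 489893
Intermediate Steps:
z = 1
Add(490089, Function('V')(Mul(7, Add(z, Pow(Add(4, -3), Rational(1, 2)))))) = Add(490089, Mul(-14, Mul(7, Add(1, Pow(Add(4, -3), Rational(1, 2)))))) = Add(490089, Mul(-14, Mul(7, Add(1, Pow(1, Rational(1, 2)))))) = Add(490089, Mul(-14, Mul(7, Add(1, 1)))) = Add(490089, Mul(-14, Mul(7, 2))) = Add(490089, Mul(-14, 14)) = Add(490089, -196) = 489893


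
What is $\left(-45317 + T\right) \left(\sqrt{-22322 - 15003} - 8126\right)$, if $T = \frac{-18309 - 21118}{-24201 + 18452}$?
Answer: $\frac{2116725536756}{5749} - \frac{1302440030 i \sqrt{1493}}{5749} \approx 3.6819 \cdot 10^{8} - 8.7538 \cdot 10^{6} i$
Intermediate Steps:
$T = \frac{39427}{5749}$ ($T = - \frac{39427}{-5749} = \left(-39427\right) \left(- \frac{1}{5749}\right) = \frac{39427}{5749} \approx 6.8581$)
$\left(-45317 + T\right) \left(\sqrt{-22322 - 15003} - 8126\right) = \left(-45317 + \frac{39427}{5749}\right) \left(\sqrt{-22322 - 15003} - 8126\right) = - \frac{260488006 \left(\sqrt{-37325} - 8126\right)}{5749} = - \frac{260488006 \left(5 i \sqrt{1493} - 8126\right)}{5749} = - \frac{260488006 \left(-8126 + 5 i \sqrt{1493}\right)}{5749} = \frac{2116725536756}{5749} - \frac{1302440030 i \sqrt{1493}}{5749}$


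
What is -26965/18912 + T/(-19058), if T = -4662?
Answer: -212865613/180212448 ≈ -1.1812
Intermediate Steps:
-26965/18912 + T/(-19058) = -26965/18912 - 4662/(-19058) = -26965*1/18912 - 4662*(-1/19058) = -26965/18912 + 2331/9529 = -212865613/180212448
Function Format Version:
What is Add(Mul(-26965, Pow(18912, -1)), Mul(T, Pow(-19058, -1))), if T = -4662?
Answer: Rational(-212865613, 180212448) ≈ -1.1812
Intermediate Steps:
Add(Mul(-26965, Pow(18912, -1)), Mul(T, Pow(-19058, -1))) = Add(Mul(-26965, Pow(18912, -1)), Mul(-4662, Pow(-19058, -1))) = Add(Mul(-26965, Rational(1, 18912)), Mul(-4662, Rational(-1, 19058))) = Add(Rational(-26965, 18912), Rational(2331, 9529)) = Rational(-212865613, 180212448)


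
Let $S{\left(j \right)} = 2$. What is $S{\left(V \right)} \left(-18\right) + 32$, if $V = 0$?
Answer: $-4$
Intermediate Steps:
$S{\left(V \right)} \left(-18\right) + 32 = 2 \left(-18\right) + 32 = -36 + 32 = -4$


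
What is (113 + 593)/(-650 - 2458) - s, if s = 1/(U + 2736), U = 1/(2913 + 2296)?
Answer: -719855573/3163905150 ≈ -0.22752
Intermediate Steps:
U = 1/5209 ≈ 0.00019198
s = 5209/14251825 (s = 1/(1/5209 + 2736) = 1/(14251825/5209) = 5209/14251825 ≈ 0.00036550)
(113 + 593)/(-650 - 2458) - s = (113 + 593)/(-650 - 2458) - 1*5209/14251825 = 706/(-3108) - 5209/14251825 = 706*(-1/3108) - 5209/14251825 = -353/1554 - 5209/14251825 = -719855573/3163905150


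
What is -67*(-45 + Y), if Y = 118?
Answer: -4891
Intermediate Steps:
-67*(-45 + Y) = -67*(-45 + 118) = -67*73 = -4891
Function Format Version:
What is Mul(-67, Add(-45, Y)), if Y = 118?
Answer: -4891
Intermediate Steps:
Mul(-67, Add(-45, Y)) = Mul(-67, Add(-45, 118)) = Mul(-67, 73) = -4891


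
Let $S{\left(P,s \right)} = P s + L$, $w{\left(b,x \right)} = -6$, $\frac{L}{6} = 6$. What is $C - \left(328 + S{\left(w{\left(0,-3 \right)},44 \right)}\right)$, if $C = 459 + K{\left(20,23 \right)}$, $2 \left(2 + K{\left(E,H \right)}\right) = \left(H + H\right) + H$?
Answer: $\frac{783}{2} \approx 391.5$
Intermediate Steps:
$L = 36$ ($L = 6 \cdot 6 = 36$)
$K{\left(E,H \right)} = -2 + \frac{3 H}{2}$ ($K{\left(E,H \right)} = -2 + \frac{\left(H + H\right) + H}{2} = -2 + \frac{2 H + H}{2} = -2 + \frac{3 H}{2}$)
$S{\left(P,s \right)} = 36 + P s$ ($S{\left(P,s \right)} = P s + 36 = 36 + P s$)
$C = \frac{983}{2}$ ($C = 459 + \left(-2 + \frac{3}{2} \cdot 23\right) = 459 + \left(-2 + \frac{69}{2}\right) = 459 + \frac{65}{2} = \frac{983}{2} \approx 491.5$)
$C - \left(328 + S{\left(w{\left(0,-3 \right)},44 \right)}\right) = \frac{983}{2} - \left(364 - 264\right) = \frac{983}{2} - 100 = \frac{783}{2}$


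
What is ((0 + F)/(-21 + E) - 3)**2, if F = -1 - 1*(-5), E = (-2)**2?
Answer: 3025/289 ≈ 10.467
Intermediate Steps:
E = 4
F = 4 (F = -1 + 5 = 4)
((0 + F)/(-21 + E) - 3)**2 = ((0 + 4)/(-21 + 4) - 3)**2 = (4/(-17) - 3)**2 = (4*(-1/17) - 3)**2 = (-4/17 - 3)**2 = (-55/17)**2 = 3025/289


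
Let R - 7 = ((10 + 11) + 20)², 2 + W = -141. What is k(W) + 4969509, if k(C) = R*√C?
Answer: 4969509 + 1688*I*√143 ≈ 4.9695e+6 + 20186.0*I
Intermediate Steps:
W = -143 (W = -2 - 141 = -143)
R = 1688 (R = 7 + ((10 + 11) + 20)² = 7 + (21 + 20)² = 7 + 41² = 7 + 1681 = 1688)
k(C) = 1688*√C
k(W) + 4969509 = 1688*√(-143) + 4969509 = 1688*(I*√143) + 4969509 = 1688*I*√143 + 4969509 = 4969509 + 1688*I*√143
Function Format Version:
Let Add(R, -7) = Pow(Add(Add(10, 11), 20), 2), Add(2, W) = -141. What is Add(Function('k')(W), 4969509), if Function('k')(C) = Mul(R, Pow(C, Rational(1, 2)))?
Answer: Add(4969509, Mul(1688, I, Pow(143, Rational(1, 2)))) ≈ Add(4.9695e+6, Mul(20186., I))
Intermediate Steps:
W = -143 (W = Add(-2, -141) = -143)
R = 1688 (R = Add(7, Pow(Add(Add(10, 11), 20), 2)) = Add(7, Pow(Add(21, 20), 2)) = Add(7, Pow(41, 2)) = Add(7, 1681) = 1688)
Function('k')(C) = Mul(1688, Pow(C, Rational(1, 2)))
Add(Function('k')(W), 4969509) = Add(Mul(1688, Pow(-143, Rational(1, 2))), 4969509) = Add(Mul(1688, Mul(I, Pow(143, Rational(1, 2)))), 4969509) = Add(Mul(1688, I, Pow(143, Rational(1, 2))), 4969509) = Add(4969509, Mul(1688, I, Pow(143, Rational(1, 2))))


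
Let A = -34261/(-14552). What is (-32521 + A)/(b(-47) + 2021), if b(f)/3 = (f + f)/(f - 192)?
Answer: -113097508109/7032996152 ≈ -16.081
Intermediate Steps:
A = 34261/14552 (A = -34261*(-1/14552) = 34261/14552 ≈ 2.3544)
b(f) = 6*f/(-192 + f) (b(f) = 3*((f + f)/(f - 192)) = 3*((2*f)/(-192 + f)) = 3*(2*f/(-192 + f)) = 6*f/(-192 + f))
(-32521 + A)/(b(-47) + 2021) = (-32521 + 34261/14552)/(6*(-47)/(-192 - 47) + 2021) = -473211331/(14552*(6*(-47)/(-239) + 2021)) = -473211331/(14552*(6*(-47)*(-1/239) + 2021)) = -473211331/(14552*(282/239 + 2021)) = -473211331/(14552*483301/239) = -473211331/14552*239/483301 = -113097508109/7032996152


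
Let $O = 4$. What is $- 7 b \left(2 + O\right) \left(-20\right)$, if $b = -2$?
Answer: $-1680$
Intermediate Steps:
$- 7 b \left(2 + O\right) \left(-20\right) = - 7 \left(- 2 \left(2 + 4\right)\right) \left(-20\right) = - 7 \left(\left(-2\right) 6\right) \left(-20\right) = \left(-7\right) \left(-12\right) \left(-20\right) = 84 \left(-20\right) = -1680$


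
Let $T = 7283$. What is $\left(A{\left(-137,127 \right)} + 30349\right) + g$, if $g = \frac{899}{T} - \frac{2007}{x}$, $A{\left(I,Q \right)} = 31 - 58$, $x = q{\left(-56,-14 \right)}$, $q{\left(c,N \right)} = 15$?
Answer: $\frac{1099307798}{36415} \approx 30188.0$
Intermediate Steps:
$x = 15$
$A{\left(I,Q \right)} = -27$ ($A{\left(I,Q \right)} = 31 - 58 = -27$)
$g = - \frac{4867832}{36415}$ ($g = \frac{899}{7283} - \frac{2007}{15} = 899 \cdot \frac{1}{7283} - \frac{669}{5} = \frac{899}{7283} - \frac{669}{5} = - \frac{4867832}{36415} \approx -133.68$)
$\left(A{\left(-137,127 \right)} + 30349\right) + g = \left(-27 + 30349\right) - \frac{4867832}{36415} = 30322 - \frac{4867832}{36415} = \frac{1099307798}{36415}$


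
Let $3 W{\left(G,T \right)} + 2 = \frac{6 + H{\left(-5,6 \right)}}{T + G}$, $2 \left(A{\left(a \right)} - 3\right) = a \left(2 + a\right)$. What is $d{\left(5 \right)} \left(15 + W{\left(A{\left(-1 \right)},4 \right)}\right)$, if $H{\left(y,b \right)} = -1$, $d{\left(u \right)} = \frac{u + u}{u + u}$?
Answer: $\frac{569}{39} \approx 14.59$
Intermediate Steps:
$d{\left(u \right)} = 1$ ($d{\left(u \right)} = \frac{2 u}{2 u} = 2 u \frac{1}{2 u} = 1$)
$A{\left(a \right)} = 3 + \frac{a \left(2 + a\right)}{2}$
$W{\left(G,T \right)} = - \frac{2}{3} + \frac{5}{3 \left(G + T\right)}$ ($W{\left(G,T \right)} = - \frac{2}{3} + \frac{\left(6 - 1\right) \frac{1}{T + G}}{3} = - \frac{2}{3} + \frac{5 \frac{1}{G + T}}{3} = - \frac{2}{3} + \frac{5}{3 \left(G + T\right)}$)
$d{\left(5 \right)} \left(15 + W{\left(A{\left(-1 \right)},4 \right)}\right) = 1 \left(15 + \frac{5 - 2 \left(3 - 1 + \frac{\left(-1\right)^{2}}{2}\right) - 8}{3 \left(\left(3 - 1 + \frac{\left(-1\right)^{2}}{2}\right) + 4\right)}\right) = 1 \left(15 + \frac{5 - 2 \left(3 - 1 + \frac{1}{2} \cdot 1\right) - 8}{3 \left(\left(3 - 1 + \frac{1}{2} \cdot 1\right) + 4\right)}\right) = 1 \left(15 + \frac{5 - 2 \left(3 - 1 + \frac{1}{2}\right) - 8}{3 \left(\left(3 - 1 + \frac{1}{2}\right) + 4\right)}\right) = 1 \left(15 + \frac{5 - 5 - 8}{3 \left(\frac{5}{2} + 4\right)}\right) = 1 \left(15 + \frac{5 - 5 - 8}{3 \cdot \frac{13}{2}}\right) = 1 \left(15 + \frac{1}{3} \cdot \frac{2}{13} \left(-8\right)\right) = 1 \left(15 - \frac{16}{39}\right) = 1 \cdot \frac{569}{39} = \frac{569}{39}$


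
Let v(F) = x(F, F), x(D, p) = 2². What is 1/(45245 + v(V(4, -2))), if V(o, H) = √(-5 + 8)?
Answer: 1/45249 ≈ 2.2100e-5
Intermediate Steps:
V(o, H) = √3
x(D, p) = 4
v(F) = 4
1/(45245 + v(V(4, -2))) = 1/(45245 + 4) = 1/45249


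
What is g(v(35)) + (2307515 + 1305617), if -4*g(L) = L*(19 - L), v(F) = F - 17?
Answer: 7226255/2 ≈ 3.6131e+6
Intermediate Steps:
v(F) = -17 + F
g(L) = -L*(19 - L)/4
g(v(35)) + (2307515 + 1305617) = (-17 + 35)*(-19 + (-17 + 35))/4 + (2307515 + 1305617) = (¼)*18*(-19 + 18) + 3613132 = (¼)*18*(-1) + 3613132 = -9/2 + 3613132 = 7226255/2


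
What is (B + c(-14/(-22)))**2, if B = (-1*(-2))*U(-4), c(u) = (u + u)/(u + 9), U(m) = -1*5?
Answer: 273529/2809 ≈ 97.376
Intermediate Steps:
U(m) = -5
c(u) = 2*u/(9 + u) (c(u) = (2*u)/(9 + u) = 2*u/(9 + u))
B = -10 (B = -1*(-2)*(-5) = 2*(-5) = -10)
(B + c(-14/(-22)))**2 = (-10 + 2*(-14/(-22))/(9 - 14/(-22)))**2 = (-10 + 2*(-14*(-1/22))/(9 - 14*(-1/22)))**2 = (-10 + 2*(7/11)/(9 + 7/11))**2 = (-10 + 2*(7/11)/(106/11))**2 = (-10 + 2*(7/11)*(11/106))**2 = (-10 + 7/53)**2 = (-523/53)**2 = 273529/2809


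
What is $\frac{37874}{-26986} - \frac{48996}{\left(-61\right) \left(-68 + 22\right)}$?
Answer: $- \frac{357120125}{18930679} \approx -18.865$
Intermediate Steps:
$\frac{37874}{-26986} - \frac{48996}{\left(-61\right) \left(-68 + 22\right)} = 37874 \left(- \frac{1}{26986}\right) - \frac{48996}{\left(-61\right) \left(-46\right)} = - \frac{18937}{13493} - \frac{48996}{2806} = - \frac{18937}{13493} - \frac{24498}{1403} = - \frac{357120125}{18930679}$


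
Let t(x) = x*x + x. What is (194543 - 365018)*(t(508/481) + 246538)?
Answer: -9723856602899250/231361 ≈ -4.2029e+10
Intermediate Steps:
t(x) = x + x² (t(x) = x² + x = x + x²)
(194543 - 365018)*(t(508/481) + 246538) = (194543 - 365018)*((508/481)*(1 + 508/481) + 246538) = -170475*((508*(1/481))*(1 + 508*(1/481)) + 246538) = -170475*(508*(1 + 508/481)/481 + 246538) = -170475*((508/481)*(989/481) + 246538) = -170475*(502412/231361 + 246538) = -170475*57039780630/231361 = -9723856602899250/231361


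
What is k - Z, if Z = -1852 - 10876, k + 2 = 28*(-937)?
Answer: -13510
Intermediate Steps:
k = -26238 (k = -2 + 28*(-937) = -2 - 26236 = -26238)
Z = -12728
k - Z = -26238 - 1*(-12728) = -26238 + 12728 = -13510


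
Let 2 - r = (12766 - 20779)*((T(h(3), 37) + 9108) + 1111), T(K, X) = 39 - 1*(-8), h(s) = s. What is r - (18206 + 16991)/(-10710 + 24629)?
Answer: 1144997226543/13919 ≈ 8.2262e+7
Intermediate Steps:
T(K, X) = 47 (T(K, X) = 39 + 8 = 47)
r = 82261460 (r = 2 - (12766 - 20779)*((47 + 9108) + 1111) = 2 - (-8013)*(9155 + 1111) = 2 - (-8013)*10266 = 2 - 1*(-82261458) = 2 + 82261458 = 82261460)
r - (18206 + 16991)/(-10710 + 24629) = 82261460 - (18206 + 16991)/(-10710 + 24629) = 82261460 - 35197/13919 = 1144997226543/13919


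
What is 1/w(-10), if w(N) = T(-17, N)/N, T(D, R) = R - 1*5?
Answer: 2/3 ≈ 0.66667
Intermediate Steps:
T(D, R) = -5 + R (T(D, R) = R - 5 = -5 + R)
w(N) = (-5 + N)/N
1/w(-10) = 1/((-5 - 10)/(-10)) = 1/(-1/10*(-15)) = 1/(3/2) = 2/3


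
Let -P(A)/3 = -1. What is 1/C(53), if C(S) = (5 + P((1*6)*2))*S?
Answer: 1/424 ≈ 0.0023585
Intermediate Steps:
P(A) = 3 (P(A) = -3*(-1) = 3)
C(S) = 8*S (C(S) = (5 + 3)*S = 8*S)
1/C(53) = 1/(8*53) = 1/424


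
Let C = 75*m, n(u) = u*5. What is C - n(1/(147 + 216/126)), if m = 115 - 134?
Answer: -1483460/1041 ≈ -1425.0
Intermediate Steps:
m = -19
n(u) = 5*u
C = -1425 (C = 75*(-19) = -1425)
C - n(1/(147 + 216/126)) = -1425 - 5/(147 + 216/126) = -1425 - 5/(147 + 216*(1/126)) = -1425 - 5/(147 + 12/7) = -1425 - 5/1041/7 = -1425 - 5*7/1041 = -1425 - 1*35/1041 = -1425 - 35/1041 = -1483460/1041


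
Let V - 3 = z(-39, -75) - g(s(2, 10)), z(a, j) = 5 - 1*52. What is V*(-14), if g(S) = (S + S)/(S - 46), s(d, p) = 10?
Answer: 5474/9 ≈ 608.22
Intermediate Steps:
z(a, j) = -47 (z(a, j) = 5 - 52 = -47)
g(S) = 2*S/(-46 + S) (g(S) = (2*S)/(-46 + S) = 2*S/(-46 + S))
V = -391/9 (V = 3 + (-47 - 2*10/(-46 + 10)) = 3 + (-47 - 2*10/(-36)) = 3 + (-47 - 2*10*(-1)/36) = 3 + (-47 - 1*(-5/9)) = 3 + (-47 + 5/9) = 3 - 418/9 = -391/9 ≈ -43.444)
V*(-14) = -391/9*(-14) = 5474/9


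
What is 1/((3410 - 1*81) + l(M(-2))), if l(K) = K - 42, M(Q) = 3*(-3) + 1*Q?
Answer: 1/3276 ≈ 0.00030525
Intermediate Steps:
M(Q) = -9 + Q
l(K) = -42 + K
1/((3410 - 1*81) + l(M(-2))) = 1/((3410 - 1*81) + (-42 + (-9 - 2))) = 1/((3410 - 81) + (-42 - 11)) = 1/(3329 - 53) = 1/3276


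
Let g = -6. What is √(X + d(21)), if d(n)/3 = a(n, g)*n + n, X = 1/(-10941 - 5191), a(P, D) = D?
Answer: I*√20494016173/8066 ≈ 17.748*I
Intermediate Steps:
X = -1/16132 (X = 1/(-16132) = -1/16132 ≈ -6.1989e-5)
d(n) = -15*n (d(n) = 3*(-6*n + n) = 3*(-5*n) = -15*n)
√(X + d(21)) = √(-1/16132 - 15*21) = √(-1/16132 - 315) = √(-5081581/16132) = I*√20494016173/8066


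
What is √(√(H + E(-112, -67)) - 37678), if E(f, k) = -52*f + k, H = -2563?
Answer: √(-37678 + √3194) ≈ 193.96*I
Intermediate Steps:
E(f, k) = k - 52*f
√(√(H + E(-112, -67)) - 37678) = √(√(-2563 + (-67 - 52*(-112))) - 37678) = √(√(-2563 + (-67 + 5824)) - 37678) = √(√(-2563 + 5757) - 37678) = √(√3194 - 37678) = √(-37678 + √3194)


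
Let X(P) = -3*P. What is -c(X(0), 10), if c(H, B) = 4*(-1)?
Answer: 4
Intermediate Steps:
c(H, B) = -4
-c(X(0), 10) = -1*(-4) = 4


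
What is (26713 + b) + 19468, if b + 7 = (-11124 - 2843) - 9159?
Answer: 23048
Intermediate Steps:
b = -23133 (b = -7 + ((-11124 - 2843) - 9159) = -7 + (-13967 - 9159) = -7 - 23126 = -23133)
(26713 + b) + 19468 = (26713 - 23133) + 19468 = 3580 + 19468 = 23048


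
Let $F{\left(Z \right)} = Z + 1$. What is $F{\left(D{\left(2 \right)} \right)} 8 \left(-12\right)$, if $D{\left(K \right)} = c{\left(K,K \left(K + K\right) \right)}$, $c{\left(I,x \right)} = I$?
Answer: $-288$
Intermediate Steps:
$D{\left(K \right)} = K$
$F{\left(Z \right)} = 1 + Z$
$F{\left(D{\left(2 \right)} \right)} 8 \left(-12\right) = \left(1 + 2\right) 8 \left(-12\right) = 3 \cdot 8 \left(-12\right) = 24 \left(-12\right) = -288$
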